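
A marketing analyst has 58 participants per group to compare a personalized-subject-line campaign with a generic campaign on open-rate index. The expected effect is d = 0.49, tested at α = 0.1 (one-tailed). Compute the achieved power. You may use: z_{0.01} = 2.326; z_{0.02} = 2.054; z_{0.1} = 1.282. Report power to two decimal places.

power ≈ 0.91

For two equal groups, power = Φ(d·√(n/2) − z_{α}).
d·√(n/2) = 0.49 × √(58/2) = 0.49 × 5.385 = 2.639.
z_β = 2.639 − 1.282 = 1.357.
Power = Φ(1.357) = 0.913.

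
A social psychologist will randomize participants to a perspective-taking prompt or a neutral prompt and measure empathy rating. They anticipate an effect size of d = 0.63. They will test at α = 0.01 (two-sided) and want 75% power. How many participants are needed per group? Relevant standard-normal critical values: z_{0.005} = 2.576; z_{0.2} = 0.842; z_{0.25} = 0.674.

For two independent groups with equal n: n = 2·((z_{α/2} + z_β) / d)².
z_{α/2} + z_β = 2.576 + 0.674 = 3.250.
n = 2 × (3.250 / 0.63)² = 2 × 5.159² = 2 × 26.61 = 53.2.
Round up to the next whole participant.

n = 54 per group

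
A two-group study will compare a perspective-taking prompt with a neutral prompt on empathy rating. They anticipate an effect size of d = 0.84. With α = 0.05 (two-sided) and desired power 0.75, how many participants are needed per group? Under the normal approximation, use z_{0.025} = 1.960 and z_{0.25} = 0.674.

n = 20 per group

For two independent groups with equal n: n = 2·((z_{α/2} + z_β) / d)².
z_{α/2} + z_β = 1.960 + 0.674 = 2.634.
n = 2 × (2.634 / 0.84)² = 2 × 3.136² = 2 × 9.83 = 19.7.
Round up to the next whole participant.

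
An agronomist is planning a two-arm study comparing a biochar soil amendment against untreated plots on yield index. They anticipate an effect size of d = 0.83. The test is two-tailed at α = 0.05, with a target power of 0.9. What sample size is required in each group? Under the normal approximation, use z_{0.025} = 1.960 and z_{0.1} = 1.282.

For two independent groups with equal n: n = 2·((z_{α/2} + z_β) / d)².
z_{α/2} + z_β = 1.960 + 1.282 = 3.242.
n = 2 × (3.242 / 0.83)² = 2 × 3.906² = 2 × 15.26 = 30.5.
Round up to the next whole participant.

n = 31 per group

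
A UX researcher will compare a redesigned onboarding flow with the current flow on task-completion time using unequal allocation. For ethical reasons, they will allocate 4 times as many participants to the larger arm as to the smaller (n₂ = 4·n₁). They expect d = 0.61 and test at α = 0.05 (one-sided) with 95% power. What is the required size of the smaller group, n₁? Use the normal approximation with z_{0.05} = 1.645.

n₁ = 37

With allocation ratio k = n₂/n₁ = 4, Var(x̄₁−x̄₂) = σ²(1/n₁ + 1/(k·n₁)) = σ²·(k+1)/(k·n₁).
So n₁ = (1 + 1/k)·((z_{α} + z_β)/d)² = 1.250 × (3.290/0.61)².
n₁ = 1.250 × 29.09 = 36.4.
Round up: n₁ = 37, giving n₂ = 4 × 37 = 148.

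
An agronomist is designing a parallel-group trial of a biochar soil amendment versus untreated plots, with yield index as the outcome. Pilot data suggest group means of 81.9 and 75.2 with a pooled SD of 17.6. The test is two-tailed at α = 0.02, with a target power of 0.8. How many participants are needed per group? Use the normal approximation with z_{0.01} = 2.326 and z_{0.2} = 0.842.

Cohen's d = |M₁ − M₂| / SD_pooled = |81.9 − 75.2| / 17.6 = 6.7 / 17.6 = 0.381.
For two independent groups with equal n: n = 2·((z_{α/2} + z_β) / d)².
z_{α/2} + z_β = 2.326 + 0.842 = 3.168.
n = 2 × (3.168 / 0.381)² = 2 × 8.315² = 2 × 69.14 = 138.3.
Round up to the next whole participant.

n = 139 per group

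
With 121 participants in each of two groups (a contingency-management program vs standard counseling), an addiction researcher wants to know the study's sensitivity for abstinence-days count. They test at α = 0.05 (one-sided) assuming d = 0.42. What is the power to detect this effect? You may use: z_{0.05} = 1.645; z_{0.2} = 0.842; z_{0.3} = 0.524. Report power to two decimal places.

For two equal groups, power = Φ(d·√(n/2) − z_{α}).
d·√(n/2) = 0.42 × √(121/2) = 0.42 × 7.778 = 3.267.
z_β = 3.267 − 1.645 = 1.622.
Power = Φ(1.622) = 0.948.

power ≈ 0.95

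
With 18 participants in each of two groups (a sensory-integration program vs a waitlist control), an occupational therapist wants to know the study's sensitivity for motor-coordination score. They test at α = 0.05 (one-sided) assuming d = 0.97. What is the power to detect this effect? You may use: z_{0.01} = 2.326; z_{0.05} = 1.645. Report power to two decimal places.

power ≈ 0.90

For two equal groups, power = Φ(d·√(n/2) − z_{α}).
d·√(n/2) = 0.97 × √(18/2) = 0.97 × 3.000 = 2.910.
z_β = 2.910 − 1.645 = 1.265.
Power = Φ(1.265) = 0.897.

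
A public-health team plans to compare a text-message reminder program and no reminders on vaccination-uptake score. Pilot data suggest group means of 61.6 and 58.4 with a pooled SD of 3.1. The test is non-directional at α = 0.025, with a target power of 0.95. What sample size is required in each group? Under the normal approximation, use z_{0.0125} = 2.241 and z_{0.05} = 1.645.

Cohen's d = |M₁ − M₂| / SD_pooled = |61.6 − 58.4| / 3.1 = 3.2 / 3.1 = 1.032.
For two independent groups with equal n: n = 2·((z_{α/2} + z_β) / d)².
z_{α/2} + z_β = 2.241 + 1.645 = 3.886.
n = 2 × (3.886 / 1.032)² = 2 × 3.766² = 2 × 14.18 = 28.4.
Round up to the next whole participant.

n = 29 per group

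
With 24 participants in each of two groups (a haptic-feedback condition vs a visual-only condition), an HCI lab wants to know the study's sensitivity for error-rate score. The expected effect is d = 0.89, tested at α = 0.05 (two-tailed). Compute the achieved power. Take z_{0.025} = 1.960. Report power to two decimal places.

power ≈ 0.87

For two equal groups, power = Φ(d·√(n/2) − z_{α/2}).
d·√(n/2) = 0.89 × √(24/2) = 0.89 × 3.464 = 3.083.
z_β = 3.083 − 1.960 = 1.123.
Power = Φ(1.123) = 0.869.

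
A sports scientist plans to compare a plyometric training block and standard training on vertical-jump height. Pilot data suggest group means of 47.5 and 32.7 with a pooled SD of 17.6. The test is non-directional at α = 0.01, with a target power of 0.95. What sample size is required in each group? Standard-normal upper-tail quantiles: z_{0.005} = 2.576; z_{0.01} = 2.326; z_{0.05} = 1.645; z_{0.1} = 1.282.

Cohen's d = |M₁ − M₂| / SD_pooled = |47.5 − 32.7| / 17.6 = 14.8 / 17.6 = 0.841.
For two independent groups with equal n: n = 2·((z_{α/2} + z_β) / d)².
z_{α/2} + z_β = 2.576 + 1.645 = 4.221.
n = 2 × (4.221 / 0.841)² = 2 × 5.019² = 2 × 25.19 = 50.4.
Round up to the next whole participant.

n = 51 per group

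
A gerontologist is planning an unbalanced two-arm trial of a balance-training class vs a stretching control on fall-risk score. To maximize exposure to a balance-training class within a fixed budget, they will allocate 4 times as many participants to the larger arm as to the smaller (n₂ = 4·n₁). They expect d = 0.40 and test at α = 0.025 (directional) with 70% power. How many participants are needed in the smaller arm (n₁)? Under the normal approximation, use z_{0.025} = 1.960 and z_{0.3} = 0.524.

With allocation ratio k = n₂/n₁ = 4, Var(x̄₁−x̄₂) = σ²(1/n₁ + 1/(k·n₁)) = σ²·(k+1)/(k·n₁).
So n₁ = (1 + 1/k)·((z_{α} + z_β)/d)² = 1.250 × (2.484/0.40)².
n₁ = 1.250 × 38.56 = 48.2.
Round up: n₁ = 49, giving n₂ = 4 × 49 = 196.

n₁ = 49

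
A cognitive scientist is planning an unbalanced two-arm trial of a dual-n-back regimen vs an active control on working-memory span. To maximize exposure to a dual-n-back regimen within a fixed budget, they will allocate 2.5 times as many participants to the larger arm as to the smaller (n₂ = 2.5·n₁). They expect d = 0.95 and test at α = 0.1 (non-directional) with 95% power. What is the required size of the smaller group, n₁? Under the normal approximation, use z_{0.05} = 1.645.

With allocation ratio k = n₂/n₁ = 2.5, Var(x̄₁−x̄₂) = σ²(1/n₁ + 1/(k·n₁)) = σ²·(k+1)/(k·n₁).
So n₁ = (1 + 1/k)·((z_{α/2} + z_β)/d)² = 1.400 × (3.290/0.95)².
n₁ = 1.400 × 11.99 = 16.8.
Round up: n₁ = 17, giving n₂ = ⌈2.5 × 17⌉ = ⌈42.5⌉ = 43.

n₁ = 17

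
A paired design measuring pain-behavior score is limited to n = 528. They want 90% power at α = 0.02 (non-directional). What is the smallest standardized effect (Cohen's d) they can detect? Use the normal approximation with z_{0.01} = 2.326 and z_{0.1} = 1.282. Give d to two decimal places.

d_min ≈ 0.16

For a single sample (or paired design) of n = 528: d_min = (z_{α/2} + z_β)/√n.
z-sum = 2.326 + 1.282 = 3.608.
d_min = 3.608 / √528 = 3.608 / 22.978 = 0.157.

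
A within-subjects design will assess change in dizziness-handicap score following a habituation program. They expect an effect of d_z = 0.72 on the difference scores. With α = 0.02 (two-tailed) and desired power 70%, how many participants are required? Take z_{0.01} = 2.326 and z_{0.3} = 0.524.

n = 16 pairs

For a paired (one-sample on differences) test: n = ((z_{α/2} + z_β) / d)².
z_{α/2} + z_β = 2.326 + 0.524 = 2.850.
n = (2.850 / 0.72)² = 3.958² = 15.67.
Round up.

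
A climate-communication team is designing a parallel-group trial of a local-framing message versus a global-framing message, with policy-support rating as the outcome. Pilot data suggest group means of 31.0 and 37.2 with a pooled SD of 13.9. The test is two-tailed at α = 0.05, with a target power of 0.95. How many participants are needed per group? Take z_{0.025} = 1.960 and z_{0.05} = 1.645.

n = 131 per group

Cohen's d = |M₁ − M₂| / SD_pooled = |31.0 − 37.2| / 13.9 = 6.2 / 13.9 = 0.446.
For two independent groups with equal n: n = 2·((z_{α/2} + z_β) / d)².
z_{α/2} + z_β = 1.960 + 1.645 = 3.605.
n = 2 × (3.605 / 0.446)² = 2 × 8.083² = 2 × 65.33 = 130.7.
Round up to the next whole participant.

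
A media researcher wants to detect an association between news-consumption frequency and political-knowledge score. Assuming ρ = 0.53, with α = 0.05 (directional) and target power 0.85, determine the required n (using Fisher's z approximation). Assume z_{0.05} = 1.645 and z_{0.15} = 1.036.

Fisher's z: C = ½·ln((1+r)/(1−r)) = ½·ln(3.2553) = 0.5901.
n = ((z_{α} + z_β)/C)² + 3.
(1.645 + 1.036) / 0.5901 = 2.681 / 0.5901 = 4.543.
n = 4.543² + 3 = 20.64 + 3 = 23.6.
Round up.

n = 24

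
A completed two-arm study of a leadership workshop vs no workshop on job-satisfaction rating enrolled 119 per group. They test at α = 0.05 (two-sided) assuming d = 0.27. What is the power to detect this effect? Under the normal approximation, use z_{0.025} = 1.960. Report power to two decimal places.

power ≈ 0.55

For two equal groups, power = Φ(d·√(n/2) − z_{α/2}).
d·√(n/2) = 0.27 × √(119/2) = 0.27 × 7.714 = 2.083.
z_β = 2.083 − 1.960 = 0.123.
Power = Φ(0.123) = 0.549.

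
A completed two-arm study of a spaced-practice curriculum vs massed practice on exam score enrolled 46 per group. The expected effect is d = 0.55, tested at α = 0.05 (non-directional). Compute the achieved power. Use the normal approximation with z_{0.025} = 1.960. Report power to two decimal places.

power ≈ 0.75

For two equal groups, power = Φ(d·√(n/2) − z_{α/2}).
d·√(n/2) = 0.55 × √(46/2) = 0.55 × 4.796 = 2.638.
z_β = 2.638 − 1.960 = 0.678.
Power = Φ(0.678) = 0.751.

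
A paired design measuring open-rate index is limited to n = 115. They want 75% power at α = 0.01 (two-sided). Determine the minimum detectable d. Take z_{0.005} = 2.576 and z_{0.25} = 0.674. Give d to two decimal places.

d_min ≈ 0.30

For a single sample (or paired design) of n = 115: d_min = (z_{α/2} + z_β)/√n.
z-sum = 2.576 + 0.674 = 3.250.
d_min = 3.250 / √115 = 3.250 / 10.724 = 0.303.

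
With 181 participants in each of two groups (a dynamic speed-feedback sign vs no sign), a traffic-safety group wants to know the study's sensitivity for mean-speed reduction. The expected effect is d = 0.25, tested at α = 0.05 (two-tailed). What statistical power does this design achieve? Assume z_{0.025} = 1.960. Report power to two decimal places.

For two equal groups, power = Φ(d·√(n/2) − z_{α/2}).
d·√(n/2) = 0.25 × √(181/2) = 0.25 × 9.513 = 2.378.
z_β = 2.378 − 1.960 = 0.418.
Power = Φ(0.418) = 0.662.

power ≈ 0.66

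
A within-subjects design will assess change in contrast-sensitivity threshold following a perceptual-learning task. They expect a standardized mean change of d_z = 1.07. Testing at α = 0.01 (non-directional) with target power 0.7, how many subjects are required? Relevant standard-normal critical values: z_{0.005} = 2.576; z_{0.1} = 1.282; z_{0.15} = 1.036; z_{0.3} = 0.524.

n = 9 pairs

For a paired (one-sample on differences) test: n = ((z_{α/2} + z_β) / d)².
z_{α/2} + z_β = 2.576 + 0.524 = 3.100.
n = (3.100 / 1.07)² = 2.897² = 8.39.
Round up.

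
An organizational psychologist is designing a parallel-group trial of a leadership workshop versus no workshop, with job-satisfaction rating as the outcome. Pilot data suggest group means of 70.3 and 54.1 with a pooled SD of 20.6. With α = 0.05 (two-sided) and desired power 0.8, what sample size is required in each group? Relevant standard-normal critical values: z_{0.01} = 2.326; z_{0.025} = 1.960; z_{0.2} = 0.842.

Cohen's d = |M₁ − M₂| / SD_pooled = |70.3 − 54.1| / 20.6 = 16.2 / 20.6 = 0.786.
For two independent groups with equal n: n = 2·((z_{α/2} + z_β) / d)².
z_{α/2} + z_β = 1.960 + 0.842 = 2.802.
n = 2 × (2.802 / 0.786)² = 2 × 3.565² = 2 × 12.71 = 25.4.
Round up to the next whole participant.

n = 26 per group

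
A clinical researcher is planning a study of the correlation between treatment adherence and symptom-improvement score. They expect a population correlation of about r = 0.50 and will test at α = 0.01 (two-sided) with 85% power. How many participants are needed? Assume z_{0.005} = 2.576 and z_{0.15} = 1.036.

n = 47

Fisher's z: C = ½·ln((1+r)/(1−r)) = ½·ln(3.0000) = 0.5493.
n = ((z_{α/2} + z_β)/C)² + 3.
(2.576 + 1.036) / 0.5493 = 3.612 / 0.5493 = 6.576.
n = 6.576² + 3 = 43.24 + 3 = 46.2.
Round up.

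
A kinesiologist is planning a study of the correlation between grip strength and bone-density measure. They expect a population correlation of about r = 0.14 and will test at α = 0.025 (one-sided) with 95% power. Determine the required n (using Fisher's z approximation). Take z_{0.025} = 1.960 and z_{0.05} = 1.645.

n = 658

Fisher's z: C = ½·ln((1+r)/(1−r)) = ½·ln(1.3256) = 0.1409.
n = ((z_{α} + z_β)/C)² + 3.
(1.960 + 1.645) / 0.1409 = 3.605 / 0.1409 = 25.586.
n = 25.586² + 3 = 654.62 + 3 = 657.6.
Round up.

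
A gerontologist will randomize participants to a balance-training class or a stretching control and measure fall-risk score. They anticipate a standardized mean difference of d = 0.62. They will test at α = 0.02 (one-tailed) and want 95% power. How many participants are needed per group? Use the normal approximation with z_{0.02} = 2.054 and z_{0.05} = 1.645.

For two independent groups with equal n: n = 2·((z_{α} + z_β) / d)².
z_{α} + z_β = 2.054 + 1.645 = 3.699.
n = 2 × (3.699 / 0.62)² = 2 × 5.966² = 2 × 35.59 = 71.2.
Round up to the next whole participant.

n = 72 per group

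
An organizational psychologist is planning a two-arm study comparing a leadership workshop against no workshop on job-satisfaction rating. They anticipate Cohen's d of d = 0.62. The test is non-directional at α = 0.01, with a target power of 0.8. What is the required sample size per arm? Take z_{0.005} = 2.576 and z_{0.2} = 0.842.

n = 61 per group

For two independent groups with equal n: n = 2·((z_{α/2} + z_β) / d)².
z_{α/2} + z_β = 2.576 + 0.842 = 3.418.
n = 2 × (3.418 / 0.62)² = 2 × 5.513² = 2 × 30.39 = 60.8.
Round up to the next whole participant.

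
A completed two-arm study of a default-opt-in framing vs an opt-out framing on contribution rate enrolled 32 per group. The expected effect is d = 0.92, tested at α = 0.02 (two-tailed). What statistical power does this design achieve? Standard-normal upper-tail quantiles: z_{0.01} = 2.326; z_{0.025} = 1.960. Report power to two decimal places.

For two equal groups, power = Φ(d·√(n/2) − z_{α/2}).
d·√(n/2) = 0.92 × √(32/2) = 0.92 × 4.000 = 3.680.
z_β = 3.680 − 2.326 = 1.354.
Power = Φ(1.354) = 0.912.

power ≈ 0.91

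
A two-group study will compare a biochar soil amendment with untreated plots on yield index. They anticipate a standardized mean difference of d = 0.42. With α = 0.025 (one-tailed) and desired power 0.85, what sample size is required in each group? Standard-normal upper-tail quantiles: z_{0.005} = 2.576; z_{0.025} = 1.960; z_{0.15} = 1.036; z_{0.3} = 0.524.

For two independent groups with equal n: n = 2·((z_{α} + z_β) / d)².
z_{α} + z_β = 1.960 + 1.036 = 2.996.
n = 2 × (2.996 / 0.42)² = 2 × 7.133² = 2 × 50.88 = 101.8.
Round up to the next whole participant.

n = 102 per group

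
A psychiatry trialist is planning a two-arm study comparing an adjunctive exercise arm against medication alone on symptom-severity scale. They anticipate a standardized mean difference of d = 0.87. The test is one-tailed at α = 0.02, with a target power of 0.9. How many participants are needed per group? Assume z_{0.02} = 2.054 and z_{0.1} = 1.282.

For two independent groups with equal n: n = 2·((z_{α} + z_β) / d)².
z_{α} + z_β = 2.054 + 1.282 = 3.336.
n = 2 × (3.336 / 0.87)² = 2 × 3.834² = 2 × 14.70 = 29.4.
Round up to the next whole participant.

n = 30 per group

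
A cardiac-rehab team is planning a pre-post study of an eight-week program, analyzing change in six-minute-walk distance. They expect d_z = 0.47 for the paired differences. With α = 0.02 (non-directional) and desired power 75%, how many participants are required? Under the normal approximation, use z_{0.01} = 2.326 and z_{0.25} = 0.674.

For a paired (one-sample on differences) test: n = ((z_{α/2} + z_β) / d)².
z_{α/2} + z_β = 2.326 + 0.674 = 3.000.
n = (3.000 / 0.47)² = 6.383² = 40.74.
Round up.

n = 41 pairs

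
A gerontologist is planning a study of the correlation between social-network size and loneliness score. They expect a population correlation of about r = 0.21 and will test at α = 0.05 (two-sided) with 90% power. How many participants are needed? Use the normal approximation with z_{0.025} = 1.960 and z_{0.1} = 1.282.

n = 235

Fisher's z: C = ½·ln((1+r)/(1−r)) = ½·ln(1.5316) = 0.2132.
n = ((z_{α/2} + z_β)/C)² + 3.
(1.960 + 1.282) / 0.2132 = 3.242 / 0.2132 = 15.206.
n = 15.206² + 3 = 231.23 + 3 = 234.2.
Round up.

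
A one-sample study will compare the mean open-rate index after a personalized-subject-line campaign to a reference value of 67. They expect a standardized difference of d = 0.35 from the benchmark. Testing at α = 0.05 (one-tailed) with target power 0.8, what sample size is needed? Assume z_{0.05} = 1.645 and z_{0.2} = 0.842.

n = 51

For a one-sample test: n = ((z_{α} + z_β) / d)².
z_{α} + z_β = 1.645 + 0.842 = 2.487.
n = (2.487 / 0.35)² = 7.106² = 50.49.
Round up.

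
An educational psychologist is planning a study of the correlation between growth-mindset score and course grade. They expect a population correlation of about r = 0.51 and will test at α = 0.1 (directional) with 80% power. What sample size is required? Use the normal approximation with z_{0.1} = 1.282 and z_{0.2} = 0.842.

n = 18

Fisher's z: C = ½·ln((1+r)/(1−r)) = ½·ln(3.0816) = 0.5627.
n = ((z_{α} + z_β)/C)² + 3.
(1.282 + 0.842) / 0.5627 = 2.124 / 0.5627 = 3.775.
n = 3.775² + 3 = 14.25 + 3 = 17.2.
Round up.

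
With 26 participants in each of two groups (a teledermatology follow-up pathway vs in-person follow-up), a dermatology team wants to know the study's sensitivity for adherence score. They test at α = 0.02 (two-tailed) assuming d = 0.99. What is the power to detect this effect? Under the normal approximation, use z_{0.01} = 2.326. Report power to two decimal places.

For two equal groups, power = Φ(d·√(n/2) − z_{α/2}).
d·√(n/2) = 0.99 × √(26/2) = 0.99 × 3.606 = 3.569.
z_β = 3.569 − 2.326 = 1.243.
Power = Φ(1.243) = 0.893.

power ≈ 0.89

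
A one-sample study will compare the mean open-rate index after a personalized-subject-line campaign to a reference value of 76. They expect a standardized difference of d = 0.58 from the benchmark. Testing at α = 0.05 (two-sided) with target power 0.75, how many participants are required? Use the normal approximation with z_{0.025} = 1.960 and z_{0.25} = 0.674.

For a one-sample test: n = ((z_{α/2} + z_β) / d)².
z_{α/2} + z_β = 1.960 + 0.674 = 2.634.
n = (2.634 / 0.58)² = 4.541² = 20.62.
Round up.

n = 21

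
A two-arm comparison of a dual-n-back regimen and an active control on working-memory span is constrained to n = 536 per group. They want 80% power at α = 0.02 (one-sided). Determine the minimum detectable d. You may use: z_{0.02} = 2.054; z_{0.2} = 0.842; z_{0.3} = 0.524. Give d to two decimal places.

d_min ≈ 0.18

For two independent groups of n = 536 each: d_min = (z_{α} + z_β)·√(2/n).
z-sum = 2.054 + 0.842 = 2.896.
d_min = 2.896 × √(2/536) = 2.896 × 0.0611 = 0.177.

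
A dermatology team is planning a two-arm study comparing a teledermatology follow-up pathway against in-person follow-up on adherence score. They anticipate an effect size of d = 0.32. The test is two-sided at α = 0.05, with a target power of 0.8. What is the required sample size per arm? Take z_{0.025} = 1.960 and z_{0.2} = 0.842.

For two independent groups with equal n: n = 2·((z_{α/2} + z_β) / d)².
z_{α/2} + z_β = 1.960 + 0.842 = 2.802.
n = 2 × (2.802 / 0.32)² = 2 × 8.756² = 2 × 76.67 = 153.3.
Round up to the next whole participant.

n = 154 per group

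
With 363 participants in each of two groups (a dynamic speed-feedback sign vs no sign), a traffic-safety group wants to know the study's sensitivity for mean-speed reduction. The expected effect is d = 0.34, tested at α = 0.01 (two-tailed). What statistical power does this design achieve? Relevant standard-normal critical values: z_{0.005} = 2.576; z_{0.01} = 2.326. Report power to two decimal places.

power ≈ 0.98

For two equal groups, power = Φ(d·√(n/2) − z_{α/2}).
d·√(n/2) = 0.34 × √(363/2) = 0.34 × 13.472 = 4.581.
z_β = 4.581 − 2.576 = 2.005.
Power = Φ(2.005) = 0.977.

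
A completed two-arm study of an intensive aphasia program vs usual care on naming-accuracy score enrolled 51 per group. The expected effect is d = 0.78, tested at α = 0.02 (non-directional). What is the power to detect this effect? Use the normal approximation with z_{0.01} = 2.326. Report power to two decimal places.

For two equal groups, power = Φ(d·√(n/2) − z_{α/2}).
d·√(n/2) = 0.78 × √(51/2) = 0.78 × 5.050 = 3.939.
z_β = 3.939 − 2.326 = 1.613.
Power = Φ(1.613) = 0.947.

power ≈ 0.95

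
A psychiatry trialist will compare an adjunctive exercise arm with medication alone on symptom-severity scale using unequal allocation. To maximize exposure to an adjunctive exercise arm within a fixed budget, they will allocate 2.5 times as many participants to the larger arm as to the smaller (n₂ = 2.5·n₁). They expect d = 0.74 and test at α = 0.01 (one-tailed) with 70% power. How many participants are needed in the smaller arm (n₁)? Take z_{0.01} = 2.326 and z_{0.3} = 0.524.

n₁ = 21

With allocation ratio k = n₂/n₁ = 2.5, Var(x̄₁−x̄₂) = σ²(1/n₁ + 1/(k·n₁)) = σ²·(k+1)/(k·n₁).
So n₁ = (1 + 1/k)·((z_{α} + z_β)/d)² = 1.400 × (2.850/0.74)².
n₁ = 1.400 × 14.83 = 20.8.
Round up: n₁ = 21, giving n₂ = ⌈2.5 × 21⌉ = ⌈52.5⌉ = 53.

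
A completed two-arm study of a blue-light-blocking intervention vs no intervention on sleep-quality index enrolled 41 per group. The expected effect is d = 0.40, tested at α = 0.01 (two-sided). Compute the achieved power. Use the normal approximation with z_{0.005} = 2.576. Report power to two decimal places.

power ≈ 0.22

For two equal groups, power = Φ(d·√(n/2) − z_{α/2}).
d·√(n/2) = 0.40 × √(41/2) = 0.40 × 4.528 = 1.811.
z_β = 1.811 − 2.576 = -0.765.
Power = Φ(-0.765) = 0.222.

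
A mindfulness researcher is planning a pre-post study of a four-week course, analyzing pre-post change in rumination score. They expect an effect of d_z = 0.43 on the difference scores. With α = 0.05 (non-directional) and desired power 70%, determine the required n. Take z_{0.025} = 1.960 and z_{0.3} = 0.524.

For a paired (one-sample on differences) test: n = ((z_{α/2} + z_β) / d)².
z_{α/2} + z_β = 1.960 + 0.524 = 2.484.
n = (2.484 / 0.43)² = 5.777² = 33.37.
Round up.

n = 34 pairs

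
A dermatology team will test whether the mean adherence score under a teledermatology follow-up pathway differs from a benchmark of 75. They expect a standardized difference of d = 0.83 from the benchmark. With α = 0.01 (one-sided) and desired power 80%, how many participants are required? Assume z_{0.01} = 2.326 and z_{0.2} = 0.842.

For a one-sample test: n = ((z_{α} + z_β) / d)².
z_{α} + z_β = 2.326 + 0.842 = 3.168.
n = (3.168 / 0.83)² = 3.817² = 14.57.
Round up.

n = 15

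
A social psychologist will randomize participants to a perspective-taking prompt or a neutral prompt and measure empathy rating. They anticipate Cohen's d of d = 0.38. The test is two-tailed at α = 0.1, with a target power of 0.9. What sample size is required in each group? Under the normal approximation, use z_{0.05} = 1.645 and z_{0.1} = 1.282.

For two independent groups with equal n: n = 2·((z_{α/2} + z_β) / d)².
z_{α/2} + z_β = 1.645 + 1.282 = 2.927.
n = 2 × (2.927 / 0.38)² = 2 × 7.703² = 2 × 59.33 = 118.7.
Round up to the next whole participant.

n = 119 per group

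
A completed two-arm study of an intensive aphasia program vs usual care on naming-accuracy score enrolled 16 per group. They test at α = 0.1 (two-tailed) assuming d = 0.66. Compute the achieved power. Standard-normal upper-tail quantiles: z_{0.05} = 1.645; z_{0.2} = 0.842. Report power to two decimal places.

power ≈ 0.59

For two equal groups, power = Φ(d·√(n/2) − z_{α/2}).
d·√(n/2) = 0.66 × √(16/2) = 0.66 × 2.828 = 1.867.
z_β = 1.867 − 1.645 = 0.222.
Power = Φ(0.222) = 0.588.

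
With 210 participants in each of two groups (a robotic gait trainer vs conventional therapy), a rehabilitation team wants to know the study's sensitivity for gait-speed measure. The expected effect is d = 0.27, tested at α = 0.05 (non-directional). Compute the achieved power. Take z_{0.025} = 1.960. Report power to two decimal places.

For two equal groups, power = Φ(d·√(n/2) − z_{α/2}).
d·√(n/2) = 0.27 × √(210/2) = 0.27 × 10.247 = 2.767.
z_β = 2.767 − 1.960 = 0.807.
Power = Φ(0.807) = 0.790.

power ≈ 0.79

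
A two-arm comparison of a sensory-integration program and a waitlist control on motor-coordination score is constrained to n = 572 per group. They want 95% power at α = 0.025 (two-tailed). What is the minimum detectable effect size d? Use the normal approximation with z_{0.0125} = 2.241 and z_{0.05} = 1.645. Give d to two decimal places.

d_min ≈ 0.23

For two independent groups of n = 572 each: d_min = (z_{α/2} + z_β)·√(2/n).
z-sum = 2.241 + 1.645 = 3.886.
d_min = 3.886 × √(2/572) = 3.886 × 0.0591 = 0.230.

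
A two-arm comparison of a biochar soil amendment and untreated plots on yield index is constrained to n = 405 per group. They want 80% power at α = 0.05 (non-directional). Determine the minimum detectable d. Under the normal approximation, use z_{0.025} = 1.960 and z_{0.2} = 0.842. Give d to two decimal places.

For two independent groups of n = 405 each: d_min = (z_{α/2} + z_β)·√(2/n).
z-sum = 1.960 + 0.842 = 2.802.
d_min = 2.802 × √(2/405) = 2.802 × 0.0703 = 0.197.

d_min ≈ 0.20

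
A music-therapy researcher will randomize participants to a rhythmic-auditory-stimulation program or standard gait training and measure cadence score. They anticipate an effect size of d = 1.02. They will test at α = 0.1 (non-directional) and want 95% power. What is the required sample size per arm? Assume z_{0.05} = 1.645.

For two independent groups with equal n: n = 2·((z_{α/2} + z_β) / d)².
z_{α/2} + z_β = 1.645 + 1.645 = 3.290.
n = 2 × (3.290 / 1.02)² = 2 × 3.225² = 2 × 10.40 = 20.8.
Round up to the next whole participant.

n = 21 per group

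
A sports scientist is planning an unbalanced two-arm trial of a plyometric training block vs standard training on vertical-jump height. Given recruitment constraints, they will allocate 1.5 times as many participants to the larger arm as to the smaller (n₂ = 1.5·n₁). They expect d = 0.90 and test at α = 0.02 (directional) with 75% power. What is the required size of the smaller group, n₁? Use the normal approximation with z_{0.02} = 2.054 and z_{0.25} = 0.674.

n₁ = 16

With allocation ratio k = n₂/n₁ = 1.5, Var(x̄₁−x̄₂) = σ²(1/n₁ + 1/(k·n₁)) = σ²·(k+1)/(k·n₁).
So n₁ = (1 + 1/k)·((z_{α} + z_β)/d)² = 1.667 × (2.728/0.90)².
n₁ = 1.667 × 9.19 = 15.3.
Round up: n₁ = 16, giving n₂ = 1.5 × 16 = 24.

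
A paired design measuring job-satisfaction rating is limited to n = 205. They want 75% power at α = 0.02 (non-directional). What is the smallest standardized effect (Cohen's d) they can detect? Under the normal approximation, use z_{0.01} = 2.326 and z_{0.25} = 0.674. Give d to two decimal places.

d_min ≈ 0.21

For a single sample (or paired design) of n = 205: d_min = (z_{α/2} + z_β)/√n.
z-sum = 2.326 + 0.674 = 3.000.
d_min = 3.000 / √205 = 3.000 / 14.318 = 0.210.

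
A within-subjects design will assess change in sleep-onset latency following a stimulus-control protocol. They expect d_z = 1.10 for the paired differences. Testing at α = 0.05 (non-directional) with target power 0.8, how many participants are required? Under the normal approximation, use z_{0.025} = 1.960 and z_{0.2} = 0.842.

For a paired (one-sample on differences) test: n = ((z_{α/2} + z_β) / d)².
z_{α/2} + z_β = 1.960 + 0.842 = 2.802.
n = (2.802 / 1.10)² = 2.547² = 6.49.
Round up.

n = 7 pairs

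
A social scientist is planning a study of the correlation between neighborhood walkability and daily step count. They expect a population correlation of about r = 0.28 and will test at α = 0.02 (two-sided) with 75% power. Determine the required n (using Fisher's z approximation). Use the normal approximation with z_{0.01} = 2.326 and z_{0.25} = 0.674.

n = 112

Fisher's z: C = ½·ln((1+r)/(1−r)) = ½·ln(1.7778) = 0.2877.
n = ((z_{α/2} + z_β)/C)² + 3.
(2.326 + 0.674) / 0.2877 = 3.000 / 0.2877 = 10.428.
n = 10.428² + 3 = 108.73 + 3 = 111.7.
Round up.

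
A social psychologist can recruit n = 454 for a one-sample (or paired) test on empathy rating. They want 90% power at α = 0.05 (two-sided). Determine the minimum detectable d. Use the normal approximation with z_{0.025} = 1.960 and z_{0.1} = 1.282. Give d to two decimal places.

d_min ≈ 0.15

For a single sample (or paired design) of n = 454: d_min = (z_{α/2} + z_β)/√n.
z-sum = 1.960 + 1.282 = 3.242.
d_min = 3.242 / √454 = 3.242 / 21.307 = 0.152.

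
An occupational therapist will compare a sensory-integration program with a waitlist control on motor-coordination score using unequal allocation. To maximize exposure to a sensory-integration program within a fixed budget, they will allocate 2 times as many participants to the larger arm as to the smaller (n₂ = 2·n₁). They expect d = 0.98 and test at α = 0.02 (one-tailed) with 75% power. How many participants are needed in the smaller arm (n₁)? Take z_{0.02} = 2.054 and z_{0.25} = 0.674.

With allocation ratio k = n₂/n₁ = 2, Var(x̄₁−x̄₂) = σ²(1/n₁ + 1/(k·n₁)) = σ²·(k+1)/(k·n₁).
So n₁ = (1 + 1/k)·((z_{α} + z_β)/d)² = 1.500 × (2.728/0.98)².
n₁ = 1.500 × 7.75 = 11.6.
Round up: n₁ = 12, giving n₂ = 2 × 12 = 24.

n₁ = 12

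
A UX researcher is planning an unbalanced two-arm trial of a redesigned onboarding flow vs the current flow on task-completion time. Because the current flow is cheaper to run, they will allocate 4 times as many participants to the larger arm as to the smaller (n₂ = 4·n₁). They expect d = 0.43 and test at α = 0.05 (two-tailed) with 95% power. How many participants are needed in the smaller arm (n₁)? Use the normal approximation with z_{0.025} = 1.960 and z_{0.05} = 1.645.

n₁ = 88

With allocation ratio k = n₂/n₁ = 4, Var(x̄₁−x̄₂) = σ²(1/n₁ + 1/(k·n₁)) = σ²·(k+1)/(k·n₁).
So n₁ = (1 + 1/k)·((z_{α/2} + z_β)/d)² = 1.250 × (3.605/0.43)².
n₁ = 1.250 × 70.29 = 87.9.
Round up: n₁ = 88, giving n₂ = 4 × 88 = 352.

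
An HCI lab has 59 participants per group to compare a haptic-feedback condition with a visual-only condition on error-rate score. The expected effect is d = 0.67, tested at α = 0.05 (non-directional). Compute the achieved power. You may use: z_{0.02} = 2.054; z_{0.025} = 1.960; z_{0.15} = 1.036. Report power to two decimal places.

power ≈ 0.95

For two equal groups, power = Φ(d·√(n/2) − z_{α/2}).
d·√(n/2) = 0.67 × √(59/2) = 0.67 × 5.431 = 3.639.
z_β = 3.639 − 1.960 = 1.679.
Power = Φ(1.679) = 0.953.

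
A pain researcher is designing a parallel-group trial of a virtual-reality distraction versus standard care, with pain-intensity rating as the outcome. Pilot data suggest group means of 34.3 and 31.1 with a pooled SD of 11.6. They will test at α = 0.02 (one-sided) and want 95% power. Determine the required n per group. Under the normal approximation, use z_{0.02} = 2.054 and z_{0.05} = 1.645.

n = 360 per group

Cohen's d = |M₁ − M₂| / SD_pooled = |34.3 − 31.1| / 11.6 = 3.2 / 11.6 = 0.276.
For two independent groups with equal n: n = 2·((z_{α} + z_β) / d)².
z_{α} + z_β = 2.054 + 1.645 = 3.699.
n = 2 × (3.699 / 0.276)² = 2 × 13.402² = 2 × 179.62 = 359.2.
Round up to the next whole participant.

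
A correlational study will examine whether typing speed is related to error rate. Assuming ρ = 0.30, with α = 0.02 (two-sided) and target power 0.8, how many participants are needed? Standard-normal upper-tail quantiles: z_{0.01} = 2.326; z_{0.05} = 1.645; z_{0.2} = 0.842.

n = 108

Fisher's z: C = ½·ln((1+r)/(1−r)) = ½·ln(1.8571) = 0.3095.
n = ((z_{α/2} + z_β)/C)² + 3.
(2.326 + 0.842) / 0.3095 = 3.168 / 0.3095 = 10.236.
n = 10.236² + 3 = 104.77 + 3 = 107.8.
Round up.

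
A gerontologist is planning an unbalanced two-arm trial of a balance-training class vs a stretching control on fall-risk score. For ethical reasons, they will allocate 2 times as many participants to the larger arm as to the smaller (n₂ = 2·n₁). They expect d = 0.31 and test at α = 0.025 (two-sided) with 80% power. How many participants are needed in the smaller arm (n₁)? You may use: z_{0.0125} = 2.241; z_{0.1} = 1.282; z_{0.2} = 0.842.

With allocation ratio k = n₂/n₁ = 2, Var(x̄₁−x̄₂) = σ²(1/n₁ + 1/(k·n₁)) = σ²·(k+1)/(k·n₁).
So n₁ = (1 + 1/k)·((z_{α/2} + z_β)/d)² = 1.500 × (3.083/0.31)².
n₁ = 1.500 × 98.91 = 148.4.
Round up: n₁ = 149, giving n₂ = 2 × 149 = 298.

n₁ = 149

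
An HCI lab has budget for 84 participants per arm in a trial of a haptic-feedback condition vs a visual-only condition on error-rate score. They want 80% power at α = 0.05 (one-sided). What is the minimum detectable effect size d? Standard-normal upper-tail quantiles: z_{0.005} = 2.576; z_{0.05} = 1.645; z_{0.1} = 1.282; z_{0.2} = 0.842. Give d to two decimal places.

For two independent groups of n = 84 each: d_min = (z_{α} + z_β)·√(2/n).
z-sum = 1.645 + 0.842 = 2.487.
d_min = 2.487 × √(2/84) = 2.487 × 0.1543 = 0.384.

d_min ≈ 0.38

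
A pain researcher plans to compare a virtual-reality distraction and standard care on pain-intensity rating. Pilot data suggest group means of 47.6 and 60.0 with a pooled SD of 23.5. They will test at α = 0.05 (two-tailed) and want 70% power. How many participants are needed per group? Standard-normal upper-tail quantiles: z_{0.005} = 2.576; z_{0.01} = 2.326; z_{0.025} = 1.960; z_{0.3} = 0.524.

n = 45 per group

Cohen's d = |M₁ − M₂| / SD_pooled = |47.6 − 60.0| / 23.5 = 12.4 / 23.5 = 0.528.
For two independent groups with equal n: n = 2·((z_{α/2} + z_β) / d)².
z_{α/2} + z_β = 1.960 + 0.524 = 2.484.
n = 2 × (2.484 / 0.528)² = 2 × 4.705² = 2 × 22.13 = 44.3.
Round up to the next whole participant.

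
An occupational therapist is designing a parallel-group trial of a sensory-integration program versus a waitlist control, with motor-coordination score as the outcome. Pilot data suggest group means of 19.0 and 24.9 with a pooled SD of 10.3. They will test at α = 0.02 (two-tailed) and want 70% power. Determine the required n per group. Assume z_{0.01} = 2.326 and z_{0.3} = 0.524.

n = 50 per group

Cohen's d = |M₁ − M₂| / SD_pooled = |19.0 − 24.9| / 10.3 = 5.9 / 10.3 = 0.573.
For two independent groups with equal n: n = 2·((z_{α/2} + z_β) / d)².
z_{α/2} + z_β = 2.326 + 0.524 = 2.850.
n = 2 × (2.850 / 0.573)² = 2 × 4.974² = 2 × 24.74 = 49.5.
Round up to the next whole participant.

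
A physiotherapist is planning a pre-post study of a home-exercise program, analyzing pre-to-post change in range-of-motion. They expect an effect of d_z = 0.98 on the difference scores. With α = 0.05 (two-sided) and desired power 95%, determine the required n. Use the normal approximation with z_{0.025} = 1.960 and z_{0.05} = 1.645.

For a paired (one-sample on differences) test: n = ((z_{α/2} + z_β) / d)².
z_{α/2} + z_β = 1.960 + 1.645 = 3.605.
n = (3.605 / 0.98)² = 3.679² = 13.53.
Round up.

n = 14 pairs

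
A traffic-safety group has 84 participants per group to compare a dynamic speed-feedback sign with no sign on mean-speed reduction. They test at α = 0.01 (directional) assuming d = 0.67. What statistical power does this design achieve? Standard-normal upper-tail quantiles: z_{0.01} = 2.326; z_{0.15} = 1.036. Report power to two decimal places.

For two equal groups, power = Φ(d·√(n/2) − z_{α}).
d·√(n/2) = 0.67 × √(84/2) = 0.67 × 6.481 = 4.342.
z_β = 4.342 − 2.326 = 2.016.
Power = Φ(2.016) = 0.978.

power ≈ 0.98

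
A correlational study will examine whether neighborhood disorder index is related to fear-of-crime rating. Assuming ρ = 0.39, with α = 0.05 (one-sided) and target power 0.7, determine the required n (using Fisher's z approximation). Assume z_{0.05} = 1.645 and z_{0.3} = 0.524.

n = 31

Fisher's z: C = ½·ln((1+r)/(1−r)) = ½·ln(2.2787) = 0.4118.
n = ((z_{α} + z_β)/C)² + 3.
(1.645 + 0.524) / 0.4118 = 2.169 / 0.4118 = 5.267.
n = 5.267² + 3 = 27.74 + 3 = 30.7.
Round up.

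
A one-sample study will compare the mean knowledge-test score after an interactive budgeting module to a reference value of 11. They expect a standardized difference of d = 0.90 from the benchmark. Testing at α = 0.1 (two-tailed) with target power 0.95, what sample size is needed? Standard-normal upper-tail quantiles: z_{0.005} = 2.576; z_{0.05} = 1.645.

For a one-sample test: n = ((z_{α/2} + z_β) / d)².
z_{α/2} + z_β = 1.645 + 1.645 = 3.290.
n = (3.290 / 0.90)² = 3.656² = 13.36.
Round up.

n = 14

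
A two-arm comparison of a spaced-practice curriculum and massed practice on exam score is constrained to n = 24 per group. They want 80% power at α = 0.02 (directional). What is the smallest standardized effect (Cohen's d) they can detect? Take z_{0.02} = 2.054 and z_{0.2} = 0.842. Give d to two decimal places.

d_min ≈ 0.84

For two independent groups of n = 24 each: d_min = (z_{α} + z_β)·√(2/n).
z-sum = 2.054 + 0.842 = 2.896.
d_min = 2.896 × √(2/24) = 2.896 × 0.2887 = 0.836.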